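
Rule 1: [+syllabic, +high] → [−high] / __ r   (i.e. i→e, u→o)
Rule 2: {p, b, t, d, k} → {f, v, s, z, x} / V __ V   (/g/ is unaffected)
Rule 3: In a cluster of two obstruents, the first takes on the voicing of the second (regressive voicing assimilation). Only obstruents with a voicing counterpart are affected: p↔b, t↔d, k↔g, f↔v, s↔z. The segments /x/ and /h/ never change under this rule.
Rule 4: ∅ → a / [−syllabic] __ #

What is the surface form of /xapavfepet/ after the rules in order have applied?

xafaffefeta

Rule 1 (pre-rhotic lowering): no segment meets the environment; /xapavfepet/ is unchanged.
Rule 2 (intervocalic spirantization): /p/ is a stop between vowels /a/ and /a/, so it spirantizes to the fricative [f]. /p/ is a stop between vowels /e/ and /e/, so it spirantizes to the fricative [f]. /xapavfepet/ → xafavfefet.
Rule 3 (regressive voicing assimilation): /v/ precedes the voiceless obstruent /f/, so it devoices to [f] by assimilation. /xafavfefet/ → xafaffefet.
Rule 4 (final a-epenthesis): the form ends in the consonant /t/, so [a] is inserted word-finally. /xafaffefet/ → xafaffefeta.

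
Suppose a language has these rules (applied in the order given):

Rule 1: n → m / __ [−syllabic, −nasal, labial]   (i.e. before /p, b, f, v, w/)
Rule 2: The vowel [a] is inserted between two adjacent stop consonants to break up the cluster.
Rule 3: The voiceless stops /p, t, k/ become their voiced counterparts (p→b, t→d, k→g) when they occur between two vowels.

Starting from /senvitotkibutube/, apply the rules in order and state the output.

semvidodagibudube

Rule 1 (nasal place assimilation): /n/ precedes the labial consonant /v/, so it assimilates in place to [m]. /senvitotkibutube/ → semvitotkibutube.
Rule 2 (stop-cluster a-epenthesis): /t/ and /k/ form a stop–stop cluster, so [a] is inserted between them. /semvitotkibutube/ → semvitotakibutube.
Rule 3 (intervocalic voicing): /t/ is a voiceless stop between vowels /i/ and /o/, so it voices to [d]. /t/ is a voiceless stop between vowels /o/ and /a/, so it voices to [d]. /k/ is a voiceless stop between vowels /a/ and /i/, so it voices to [g]. /t/ is a voiceless stop between vowels /u/ and /u/, so it voices to [d]. /semvitotakibutube/ → semvidodagibudube.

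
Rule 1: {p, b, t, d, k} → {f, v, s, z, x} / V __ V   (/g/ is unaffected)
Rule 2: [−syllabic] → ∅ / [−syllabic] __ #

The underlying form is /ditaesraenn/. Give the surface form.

Rule 1 (intervocalic spirantization): /t/ is a stop between vowels /i/ and /a/, so it spirantizes to the fricative [s]. /ditaesraenn/ → disaesraenn.
Rule 2 (final cluster simplification): /n/ is the second consonant of a word-final cluster /nn/, so it deletes. /disaesraenn/ → disaesraen.

disaesraen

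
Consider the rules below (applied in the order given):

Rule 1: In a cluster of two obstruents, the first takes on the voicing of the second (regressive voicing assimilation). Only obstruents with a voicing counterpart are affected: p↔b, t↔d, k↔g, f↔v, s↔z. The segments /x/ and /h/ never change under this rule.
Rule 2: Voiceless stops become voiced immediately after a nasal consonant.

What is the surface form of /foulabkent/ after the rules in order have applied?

Rule 1 (regressive voicing assimilation): /b/ precedes the voiceless obstruent /k/, so it devoices to [p] by assimilation. /foulabkent/ → foulapkent.
Rule 2 (post-nasal voicing): /t/ is a voiceless stop immediately after the nasal /n/, so it voices to [d]. /foulapkent/ → foulapkend.

foulapkend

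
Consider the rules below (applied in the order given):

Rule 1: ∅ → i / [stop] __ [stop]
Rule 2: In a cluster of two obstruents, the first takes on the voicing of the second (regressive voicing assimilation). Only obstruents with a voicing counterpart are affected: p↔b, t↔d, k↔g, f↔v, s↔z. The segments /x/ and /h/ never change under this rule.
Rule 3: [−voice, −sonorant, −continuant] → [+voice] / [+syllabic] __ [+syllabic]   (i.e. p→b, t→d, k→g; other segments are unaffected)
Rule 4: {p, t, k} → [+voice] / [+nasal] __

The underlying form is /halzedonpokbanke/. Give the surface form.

halzedonbogibange

Rule 1 (stop-cluster i-epenthesis): /k/ and /b/ form a stop–stop cluster, so [i] is inserted between them. /halzedonpokbanke/ → halzedonpokibanke.
Rule 2 (regressive voicing assimilation): no segment meets the environment; /halzedonpokibanke/ is unchanged.
Rule 3 (intervocalic voicing): /k/ is a voiceless stop between vowels /o/ and /i/, so it voices to [g]. /halzedonpokibanke/ → halzedonpogibanke.
Rule 4 (post-nasal voicing): /p/ is a voiceless stop immediately after the nasal /n/, so it voices to [b]. /k/ is a voiceless stop immediately after the nasal /n/, so it voices to [g]. /halzedonpogibanke/ → halzedonbogibange.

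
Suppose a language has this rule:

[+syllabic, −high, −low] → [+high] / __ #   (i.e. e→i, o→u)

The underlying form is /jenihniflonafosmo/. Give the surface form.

Scanning /jenihniflonafosmo/: /e/ at position 2 is not in the conditioning environment; /o/ at position 10 is not in the conditioning environment; /o/ at position 14 is not in the conditioning environment; /o/ is a mid vowel in word-final position, so it raises to [u].
Result: [jenihniflonafosmu].

jenihniflonafosmu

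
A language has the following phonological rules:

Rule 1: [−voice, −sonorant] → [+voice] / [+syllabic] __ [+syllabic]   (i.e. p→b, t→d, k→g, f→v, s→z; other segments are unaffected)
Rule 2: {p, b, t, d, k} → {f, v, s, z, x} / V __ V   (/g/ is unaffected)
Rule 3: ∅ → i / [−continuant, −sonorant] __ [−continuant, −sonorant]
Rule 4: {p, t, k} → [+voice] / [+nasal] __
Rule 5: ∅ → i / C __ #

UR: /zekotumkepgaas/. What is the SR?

zegozumgepigaasi

Rule 1 (intervocalic voicing): /k/ is a voiceless obstruent between vowels /e/ and /o/, so it voices to [g]. /t/ is a voiceless obstruent between vowels /o/ and /u/, so it voices to [d]. /zekotumkepgaas/ → zegodumkepgaas.
Rule 2 (intervocalic spirantization): /d/ is a stop between vowels /o/ and /u/, so it spirantizes to the fricative [z]. /zegodumkepgaas/ → zegozumkepgaas.
Rule 3 (stop-cluster i-epenthesis): /p/ and /g/ form a stop–stop cluster, so [i] is inserted between them. /zegozumkepgaas/ → zegozumkepigaas.
Rule 4 (post-nasal voicing): /k/ is a voiceless stop immediately after the nasal /m/, so it voices to [g]. /zegozumkepigaas/ → zegozumgepigaas.
Rule 5 (final i-epenthesis): the form ends in the consonant /s/, so [i] is inserted word-finally. /zegozumgepigaas/ → zegozumgepigaasi.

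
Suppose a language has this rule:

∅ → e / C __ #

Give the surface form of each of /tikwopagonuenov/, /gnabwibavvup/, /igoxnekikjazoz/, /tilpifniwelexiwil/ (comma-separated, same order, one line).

tikwopagonuenove, gnabwibavvupe, igoxnekikjazoze, tilpifniwelexiwile

/tikwopagonuenov/: the form ends in the consonant /v/, so [e] is inserted word-finally. → [tikwopagonuenove].
/gnabwibavvup/: the form ends in the consonant /p/, so [e] is inserted word-finally. → [gnabwibavvupe].
/igoxnekikjazoz/: the form ends in the consonant /z/, so [e] is inserted word-finally. → [igoxnekikjazoze].
/tilpifniwelexiwil/: the form ends in the consonant /l/, so [e] is inserted word-finally. → [tilpifniwelexiwile].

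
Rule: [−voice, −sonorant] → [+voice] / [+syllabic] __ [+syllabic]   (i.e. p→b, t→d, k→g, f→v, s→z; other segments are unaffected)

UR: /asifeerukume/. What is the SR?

/s/ is a voiceless obstruent between vowels /a/ and /i/, so it voices to [z].
/f/ is a voiceless obstruent between vowels /i/ and /e/, so it voices to [v].
/k/ is a voiceless obstruent between vowels /u/ and /u/, so it voices to [g].
Surface form: [aziveerugume].

aziveerugume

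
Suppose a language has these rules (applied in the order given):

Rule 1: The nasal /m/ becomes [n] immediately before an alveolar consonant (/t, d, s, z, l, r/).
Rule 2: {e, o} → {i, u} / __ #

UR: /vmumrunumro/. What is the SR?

vmunrununru

Rule 1 (nasal place assimilation): /m/ precedes the alveolar consonant /r/, so it assimilates in place to [n]. /m/ precedes the alveolar consonant /r/, so it assimilates in place to [n]. /vmumrunumro/ → vmunrununro.
Rule 2 (final vowel raising): /o/ is a mid vowel in word-final position, so it raises to [u]. /vmunrununro/ → vmunrununru.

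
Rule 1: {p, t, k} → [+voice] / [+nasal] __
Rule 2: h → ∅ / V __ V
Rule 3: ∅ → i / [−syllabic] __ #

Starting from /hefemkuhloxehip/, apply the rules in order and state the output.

Rule 1 (post-nasal voicing): /k/ is a voiceless stop immediately after the nasal /m/, so it voices to [g]. /hefemkuhloxehip/ → hefemguhloxehip.
Rule 2 (intervocalic h-deletion): /h/ occurs between vowels /e/ and /i/, so it deletes. /hefemguhloxehip/ → hefemguhloxeip.
Rule 3 (final i-epenthesis): the form ends in the consonant /p/, so [i] is inserted word-finally. /hefemguhloxeip/ → hefemguhloxeipi.

hefemguhloxeipi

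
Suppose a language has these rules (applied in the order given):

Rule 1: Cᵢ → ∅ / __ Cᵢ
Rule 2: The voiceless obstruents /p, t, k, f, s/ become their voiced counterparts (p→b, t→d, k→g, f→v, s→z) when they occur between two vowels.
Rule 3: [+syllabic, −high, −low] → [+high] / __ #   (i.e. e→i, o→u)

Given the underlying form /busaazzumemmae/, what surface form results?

Rule 1 (degemination): /zz/ is a geminate; the first /z/ deletes. /mm/ is a geminate; the first /m/ deletes. /busaazzumemmae/ → busaazumemae.
Rule 2 (intervocalic voicing): /s/ is a voiceless obstruent between vowels /u/ and /a/, so it voices to [z]. /busaazumemae/ → buzaazumemae.
Rule 3 (final vowel raising): /e/ is a mid vowel in word-final position, so it raises to [i]. /buzaazumemae/ → buzaazumemai.

buzaazumemai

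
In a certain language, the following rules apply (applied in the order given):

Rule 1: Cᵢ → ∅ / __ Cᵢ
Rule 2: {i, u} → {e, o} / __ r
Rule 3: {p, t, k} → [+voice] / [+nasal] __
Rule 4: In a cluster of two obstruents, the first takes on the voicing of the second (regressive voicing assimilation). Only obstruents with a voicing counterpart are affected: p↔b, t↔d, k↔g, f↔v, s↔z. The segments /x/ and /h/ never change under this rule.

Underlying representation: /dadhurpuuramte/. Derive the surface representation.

dathorpuoramde

Rule 1 (degemination): no segment meets the environment; /dadhurpuuramte/ is unchanged.
Rule 2 (pre-rhotic lowering): /u/ is a high vowel immediately before /r/, so it lowers to [o]. /u/ is a high vowel immediately before /r/, so it lowers to [o]. /dadhurpuuramte/ → dadhorpuoramte.
Rule 3 (post-nasal voicing): /t/ is a voiceless stop immediately after the nasal /m/, so it voices to [d]. /dadhorpuoramte/ → dadhorpuoramde.
Rule 4 (regressive voicing assimilation): /d/ precedes the voiceless obstruent /h/, so it devoices to [t] by assimilation. /dadhorpuoramde/ → dathorpuoramde.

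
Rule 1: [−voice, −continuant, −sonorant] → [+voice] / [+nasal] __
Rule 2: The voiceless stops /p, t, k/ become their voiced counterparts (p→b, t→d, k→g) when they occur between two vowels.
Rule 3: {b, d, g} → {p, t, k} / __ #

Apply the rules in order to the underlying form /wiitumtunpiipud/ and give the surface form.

wiidumdunbiibut

Rule 1 (post-nasal voicing): /t/ is a voiceless stop immediately after the nasal /m/, so it voices to [d]. /p/ is a voiceless stop immediately after the nasal /n/, so it voices to [b]. /wiitumtunpiipud/ → wiitumdunbiipud.
Rule 2 (intervocalic voicing): /t/ is a voiceless stop between vowels /i/ and /u/, so it voices to [d]. /p/ is a voiceless stop between vowels /i/ and /u/, so it voices to [b]. /wiitumdunbiipud/ → wiidumdunbiibud.
Rule 3 (final devoicing): /d/ is a voiced stop in word-final position, so it devoices to [t]. /wiidumdunbiibud/ → wiidumdunbiibut.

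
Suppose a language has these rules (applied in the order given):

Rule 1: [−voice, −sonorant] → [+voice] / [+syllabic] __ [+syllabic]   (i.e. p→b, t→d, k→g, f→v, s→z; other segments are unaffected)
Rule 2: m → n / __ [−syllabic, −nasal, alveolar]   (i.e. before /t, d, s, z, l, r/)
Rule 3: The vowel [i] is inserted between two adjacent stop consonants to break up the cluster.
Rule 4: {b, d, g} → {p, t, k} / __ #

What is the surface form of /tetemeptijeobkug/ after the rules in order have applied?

Rule 1 (intervocalic voicing): /t/ is a voiceless obstruent between vowels /e/ and /e/, so it voices to [d]. /tetemeptijeobkug/ → tedemeptijeobkug.
Rule 2 (nasal place assimilation): no segment meets the environment; /tedemeptijeobkug/ is unchanged.
Rule 3 (stop-cluster i-epenthesis): /p/ and /t/ form a stop–stop cluster, so [i] is inserted between them. /b/ and /k/ form a stop–stop cluster, so [i] is inserted between them. /tedemeptijeobkug/ → tedemepitijeobikug.
Rule 4 (final devoicing): /g/ is a voiced stop in word-final position, so it devoices to [k]. /tedemepitijeobikug/ → tedemepitijeobikuk.

tedemepitijeobikuk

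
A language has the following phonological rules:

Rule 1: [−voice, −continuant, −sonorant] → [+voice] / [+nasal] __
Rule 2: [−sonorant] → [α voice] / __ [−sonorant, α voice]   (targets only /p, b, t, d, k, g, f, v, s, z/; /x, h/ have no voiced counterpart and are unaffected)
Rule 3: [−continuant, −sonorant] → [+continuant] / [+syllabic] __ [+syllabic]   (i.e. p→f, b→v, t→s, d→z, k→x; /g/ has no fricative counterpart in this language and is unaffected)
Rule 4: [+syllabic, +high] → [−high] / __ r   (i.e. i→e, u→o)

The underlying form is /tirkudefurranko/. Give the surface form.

terkuzeforrango

Rule 1 (post-nasal voicing): /k/ is a voiceless stop immediately after the nasal /n/, so it voices to [g]. /tirkudefurranko/ → tirkudefurrango.
Rule 2 (regressive voicing assimilation): no segment meets the environment; /tirkudefurrango/ is unchanged.
Rule 3 (intervocalic spirantization): /d/ is a stop between vowels /u/ and /e/, so it spirantizes to the fricative [z]. /tirkudefurrango/ → tirkuzefurrango.
Rule 4 (pre-rhotic lowering): /i/ is a high vowel immediately before /r/, so it lowers to [e]. /u/ is a high vowel immediately before /r/, so it lowers to [o]. /tirkuzefurrango/ → terkuzeforrango.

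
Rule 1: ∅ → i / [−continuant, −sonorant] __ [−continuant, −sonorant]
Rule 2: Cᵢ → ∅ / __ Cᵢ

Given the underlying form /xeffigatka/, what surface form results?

xefigatika

Rule 1 (stop-cluster i-epenthesis): /t/ and /k/ form a stop–stop cluster, so [i] is inserted between them. /xeffigatka/ → xeffigatika.
Rule 2 (degemination): /ff/ is a geminate; the first /f/ deletes. /xeffigatika/ → xefigatika.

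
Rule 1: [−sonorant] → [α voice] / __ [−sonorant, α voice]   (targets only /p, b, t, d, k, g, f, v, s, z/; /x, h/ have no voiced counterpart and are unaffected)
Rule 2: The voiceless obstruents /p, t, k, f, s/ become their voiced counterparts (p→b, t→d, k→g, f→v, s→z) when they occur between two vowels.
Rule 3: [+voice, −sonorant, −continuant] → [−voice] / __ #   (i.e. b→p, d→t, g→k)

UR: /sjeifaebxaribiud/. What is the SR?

sjeivaepxaribiut

Rule 1 (regressive voicing assimilation): /b/ precedes the voiceless obstruent /x/, so it devoices to [p] by assimilation. /sjeifaebxaribiud/ → sjeifaepxaribiud.
Rule 2 (intervocalic voicing): /f/ is a voiceless obstruent between vowels /i/ and /a/, so it voices to [v]. /sjeifaepxaribiud/ → sjeivaepxaribiud.
Rule 3 (final devoicing): /d/ is a voiced stop in word-final position, so it devoices to [t]. /sjeivaepxaribiud/ → sjeivaepxaribiut.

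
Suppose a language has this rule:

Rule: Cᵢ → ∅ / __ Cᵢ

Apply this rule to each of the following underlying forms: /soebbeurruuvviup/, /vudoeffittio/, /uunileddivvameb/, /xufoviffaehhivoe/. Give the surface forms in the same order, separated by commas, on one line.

soebeuruuviup, vudoefitio, uuniledivameb, xufovifaehivoe

/soebbeurruuvviup/: /bb/ is a geminate; the first /b/ deletes. /rr/ is a geminate; the first /r/ deletes. /vv/ is a geminate; the first /v/ deletes. → [soebeuruuviup].
/vudoeffittio/: /ff/ is a geminate; the first /f/ deletes. /tt/ is a geminate; the first /t/ deletes. → [vudoefitio].
/uunileddivvameb/: /dd/ is a geminate; the first /d/ deletes. /vv/ is a geminate; the first /v/ deletes. → [uuniledivameb].
/xufoviffaehhivoe/: /ff/ is a geminate; the first /f/ deletes. /hh/ is a geminate; the first /h/ deletes. → [xufovifaehivoe].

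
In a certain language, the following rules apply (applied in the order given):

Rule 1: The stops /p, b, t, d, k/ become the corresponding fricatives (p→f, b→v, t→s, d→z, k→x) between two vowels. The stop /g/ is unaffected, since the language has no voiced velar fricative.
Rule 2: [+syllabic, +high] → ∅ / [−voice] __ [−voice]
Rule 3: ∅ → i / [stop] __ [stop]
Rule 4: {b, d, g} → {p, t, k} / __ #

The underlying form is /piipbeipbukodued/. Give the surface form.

Rule 1 (intervocalic spirantization): /k/ is a stop between vowels /u/ and /o/, so it spirantizes to the fricative [x]. /d/ is a stop between vowels /o/ and /u/, so it spirantizes to the fricative [z]. /piipbeipbukodued/ → piipbeipbuxozued.
Rule 2 (high vowel syncope): no segment meets the environment; /piipbeipbuxozued/ is unchanged.
Rule 3 (stop-cluster i-epenthesis): /p/ and /b/ form a stop–stop cluster, so [i] is inserted between them. /p/ and /b/ form a stop–stop cluster, so [i] is inserted between them. /piipbeipbuxozued/ → piipibeipibuxozued.
Rule 4 (final devoicing): /d/ is a voiced stop in word-final position, so it devoices to [t]. /piipibeipibuxozued/ → piipibeipibuxozuet.

piipibeipibuxozuet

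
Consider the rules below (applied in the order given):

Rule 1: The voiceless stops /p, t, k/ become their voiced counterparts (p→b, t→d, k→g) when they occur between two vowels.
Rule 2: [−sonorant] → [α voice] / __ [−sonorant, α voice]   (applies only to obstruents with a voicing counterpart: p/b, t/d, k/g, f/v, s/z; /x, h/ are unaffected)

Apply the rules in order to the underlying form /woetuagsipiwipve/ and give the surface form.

Rule 1 (intervocalic voicing): /t/ is a voiceless stop between vowels /e/ and /u/, so it voices to [d]. /p/ is a voiceless stop between vowels /i/ and /i/, so it voices to [b]. /woetuagsipiwipve/ → woeduagsibiwipve.
Rule 2 (regressive voicing assimilation): /g/ precedes the voiceless obstruent /s/, so it devoices to [k] by assimilation. /p/ precedes the voiced obstruent /v/, so it voices to [b] by assimilation. /woeduagsibiwipve/ → woeduaksibiwibve.

woeduaksibiwibve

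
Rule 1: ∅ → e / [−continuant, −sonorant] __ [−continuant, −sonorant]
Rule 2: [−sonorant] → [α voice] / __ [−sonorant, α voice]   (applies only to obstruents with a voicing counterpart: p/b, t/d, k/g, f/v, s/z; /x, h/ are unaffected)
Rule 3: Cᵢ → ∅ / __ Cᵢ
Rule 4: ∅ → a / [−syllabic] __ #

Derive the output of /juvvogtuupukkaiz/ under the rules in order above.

Rule 1 (stop-cluster e-epenthesis): /g/ and /t/ form a stop–stop cluster, so [e] is inserted between them. /k/ and /k/ form a stop–stop cluster, so [e] is inserted between them. /juvvogtuupukkaiz/ → juvvogetuupukekaiz.
Rule 2 (regressive voicing assimilation): no segment meets the environment; /juvvogetuupukekaiz/ is unchanged.
Rule 3 (degemination): /vv/ is a geminate; the first /v/ deletes. /juvvogetuupukekaiz/ → juvogetuupukekaiz.
Rule 4 (final a-epenthesis): the form ends in the consonant /z/, so [a] is inserted word-finally. /juvogetuupukekaiz/ → juvogetuupukekaiza.

juvogetuupukekaiza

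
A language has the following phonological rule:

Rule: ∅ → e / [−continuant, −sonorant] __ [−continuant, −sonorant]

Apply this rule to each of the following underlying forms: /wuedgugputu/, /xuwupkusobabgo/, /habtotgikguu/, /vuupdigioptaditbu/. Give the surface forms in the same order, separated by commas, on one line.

/wuedgugputu/: /d/ and /g/ form a stop–stop cluster, so [e] is inserted between them. /g/ and /p/ form a stop–stop cluster, so [e] is inserted between them. → [wuedegugeputu].
/xuwupkusobabgo/: /p/ and /k/ form a stop–stop cluster, so [e] is inserted between them. /b/ and /g/ form a stop–stop cluster, so [e] is inserted between them. → [xuwupekusobabego].
/habtotgikguu/: /b/ and /t/ form a stop–stop cluster, so [e] is inserted between them. /t/ and /g/ form a stop–stop cluster, so [e] is inserted between them. /k/ and /g/ form a stop–stop cluster, so [e] is inserted between them. → [habetotegikeguu].
/vuupdigioptaditbu/: /p/ and /d/ form a stop–stop cluster, so [e] is inserted between them. /p/ and /t/ form a stop–stop cluster, so [e] is inserted between them. /t/ and /b/ form a stop–stop cluster, so [e] is inserted between them. → [vuupedigiopetaditebu].

wuedegugeputu, xuwupekusobabego, habetotegikeguu, vuupedigiopetaditebu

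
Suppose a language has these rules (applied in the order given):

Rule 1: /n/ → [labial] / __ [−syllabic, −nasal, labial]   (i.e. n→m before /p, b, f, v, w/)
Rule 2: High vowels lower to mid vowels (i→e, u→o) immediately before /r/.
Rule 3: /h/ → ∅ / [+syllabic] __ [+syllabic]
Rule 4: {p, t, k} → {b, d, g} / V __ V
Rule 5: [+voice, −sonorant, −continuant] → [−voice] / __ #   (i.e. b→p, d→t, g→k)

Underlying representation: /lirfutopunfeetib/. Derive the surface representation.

lerfudobumfeedip

Rule 1 (nasal place assimilation): /n/ precedes the labial consonant /f/, so it assimilates in place to [m]. /lirfutopunfeetib/ → lirfutopumfeetib.
Rule 2 (pre-rhotic lowering): /i/ is a high vowel immediately before /r/, so it lowers to [e]. /lirfutopumfeetib/ → lerfutopumfeetib.
Rule 3 (intervocalic h-deletion): no segment meets the environment; /lerfutopumfeetib/ is unchanged.
Rule 4 (intervocalic voicing): /t/ is a voiceless stop between vowels /u/ and /o/, so it voices to [d]. /p/ is a voiceless stop between vowels /o/ and /u/, so it voices to [b]. /t/ is a voiceless stop between vowels /e/ and /i/, so it voices to [d]. /lerfutopumfeetib/ → lerfudobumfeedib.
Rule 5 (final devoicing): /b/ is a voiced stop in word-final position, so it devoices to [p]. /lerfudobumfeedib/ → lerfudobumfeedip.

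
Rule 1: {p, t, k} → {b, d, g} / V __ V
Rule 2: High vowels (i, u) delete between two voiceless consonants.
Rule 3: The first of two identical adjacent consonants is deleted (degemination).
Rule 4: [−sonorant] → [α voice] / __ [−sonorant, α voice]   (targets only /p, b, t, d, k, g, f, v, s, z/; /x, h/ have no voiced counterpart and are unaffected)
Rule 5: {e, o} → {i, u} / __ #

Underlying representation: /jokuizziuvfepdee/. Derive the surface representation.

Rule 1 (intervocalic voicing): /k/ is a voiceless stop between vowels /o/ and /u/, so it voices to [g]. /jokuizziuvfepdee/ → joguizziuvfepdee.
Rule 2 (high vowel syncope): no segment meets the environment; /joguizziuvfepdee/ is unchanged.
Rule 3 (degemination): /zz/ is a geminate; the first /z/ deletes. /joguizziuvfepdee/ → joguiziuvfepdee.
Rule 4 (regressive voicing assimilation): /v/ precedes the voiceless obstruent /f/, so it devoices to [f] by assimilation. /p/ precedes the voiced obstruent /d/, so it voices to [b] by assimilation. /joguiziuvfepdee/ → joguiziuffebdee.
Rule 5 (final vowel raising): /e/ is a mid vowel in word-final position, so it raises to [i]. /joguiziuffebdee/ → joguiziuffebdei.

joguiziuffebdei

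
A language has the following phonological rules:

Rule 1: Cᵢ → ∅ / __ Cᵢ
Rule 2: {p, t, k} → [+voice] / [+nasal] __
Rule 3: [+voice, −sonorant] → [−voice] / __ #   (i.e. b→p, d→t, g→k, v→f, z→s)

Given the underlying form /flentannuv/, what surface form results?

flendanuf

Rule 1 (degemination): /nn/ is a geminate; the first /n/ deletes. /flentannuv/ → flentanuv.
Rule 2 (post-nasal voicing): /t/ is a voiceless stop immediately after the nasal /n/, so it voices to [d]. /flentanuv/ → flendanuv.
Rule 3 (final devoicing): /v/ is a voiced obstruent in word-final position, so it devoices to [f]. /flendanuv/ → flendanuf.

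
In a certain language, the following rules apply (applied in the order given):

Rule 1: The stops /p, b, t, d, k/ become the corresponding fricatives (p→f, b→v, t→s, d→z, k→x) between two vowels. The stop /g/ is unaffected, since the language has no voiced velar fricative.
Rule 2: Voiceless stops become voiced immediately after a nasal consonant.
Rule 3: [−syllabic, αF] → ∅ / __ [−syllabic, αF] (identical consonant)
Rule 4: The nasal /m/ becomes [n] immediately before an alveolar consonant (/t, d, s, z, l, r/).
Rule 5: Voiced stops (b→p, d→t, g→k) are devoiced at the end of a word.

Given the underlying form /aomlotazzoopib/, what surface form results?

Rule 1 (intervocalic spirantization): /t/ is a stop between vowels /o/ and /a/, so it spirantizes to the fricative [s]. /p/ is a stop between vowels /o/ and /i/, so it spirantizes to the fricative [f]. /aomlotazzoopib/ → aomlosazzoofib.
Rule 2 (post-nasal voicing): no segment meets the environment; /aomlosazzoofib/ is unchanged.
Rule 3 (degemination): /zz/ is a geminate; the first /z/ deletes. /aomlosazzoofib/ → aomlosazoofib.
Rule 4 (nasal place assimilation): /m/ precedes the alveolar consonant /l/, so it assimilates in place to [n]. /aomlosazoofib/ → aonlosazoofib.
Rule 5 (final devoicing): /b/ is a voiced stop in word-final position, so it devoices to [p]. /aonlosazoofib/ → aonlosazoofip.

aonlosazoofip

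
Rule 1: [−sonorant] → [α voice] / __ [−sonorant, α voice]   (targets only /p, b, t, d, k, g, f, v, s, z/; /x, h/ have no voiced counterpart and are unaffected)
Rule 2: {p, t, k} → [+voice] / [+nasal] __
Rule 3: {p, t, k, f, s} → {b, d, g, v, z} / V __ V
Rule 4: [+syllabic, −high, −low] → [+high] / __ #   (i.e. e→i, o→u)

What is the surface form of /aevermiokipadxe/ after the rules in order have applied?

Rule 1 (regressive voicing assimilation): /d/ precedes the voiceless obstruent /x/, so it devoices to [t] by assimilation. /aevermiokipadxe/ → aevermiokipatxe.
Rule 2 (post-nasal voicing): no segment meets the environment; /aevermiokipatxe/ is unchanged.
Rule 3 (intervocalic voicing): /k/ is a voiceless obstruent between vowels /o/ and /i/, so it voices to [g]. /p/ is a voiceless obstruent between vowels /i/ and /a/, so it voices to [b]. /aevermiokipatxe/ → aevermiogibatxe.
Rule 4 (final vowel raising): /e/ is a mid vowel in word-final position, so it raises to [i]. /aevermiogibatxe/ → aevermiogibatxi.

aevermiogibatxi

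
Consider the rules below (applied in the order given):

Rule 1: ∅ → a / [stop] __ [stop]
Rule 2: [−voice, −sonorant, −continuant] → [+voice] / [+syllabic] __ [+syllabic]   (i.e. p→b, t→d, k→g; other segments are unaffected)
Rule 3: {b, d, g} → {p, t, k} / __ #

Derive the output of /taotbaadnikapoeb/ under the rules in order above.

taodabaadnigaboep

Rule 1 (stop-cluster a-epenthesis): /t/ and /b/ form a stop–stop cluster, so [a] is inserted between them. /taotbaadnikapoeb/ → taotabaadnikapoeb.
Rule 2 (intervocalic voicing): /t/ is a voiceless stop between vowels /o/ and /a/, so it voices to [d]. /k/ is a voiceless stop between vowels /i/ and /a/, so it voices to [g]. /p/ is a voiceless stop between vowels /a/ and /o/, so it voices to [b]. /taotabaadnikapoeb/ → taodabaadnigaboeb.
Rule 3 (final devoicing): /b/ is a voiced stop in word-final position, so it devoices to [p]. /taodabaadnigaboeb/ → taodabaadnigaboep.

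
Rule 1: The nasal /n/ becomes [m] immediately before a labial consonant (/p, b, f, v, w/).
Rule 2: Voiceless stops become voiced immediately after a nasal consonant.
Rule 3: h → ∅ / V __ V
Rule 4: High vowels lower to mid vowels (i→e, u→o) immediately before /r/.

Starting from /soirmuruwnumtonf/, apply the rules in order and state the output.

Rule 1 (nasal place assimilation): /n/ precedes the labial consonant /f/, so it assimilates in place to [m]. /soirmuruwnumtonf/ → soirmuruwnumtomf.
Rule 2 (post-nasal voicing): /t/ is a voiceless stop immediately after the nasal /m/, so it voices to [d]. /soirmuruwnumtomf/ → soirmuruwnumdomf.
Rule 3 (intervocalic h-deletion): no segment meets the environment; /soirmuruwnumdomf/ is unchanged.
Rule 4 (pre-rhotic lowering): /i/ is a high vowel immediately before /r/, so it lowers to [e]. /u/ is a high vowel immediately before /r/, so it lowers to [o]. /soirmuruwnumdomf/ → soermoruwnumdomf.

soermoruwnumdomf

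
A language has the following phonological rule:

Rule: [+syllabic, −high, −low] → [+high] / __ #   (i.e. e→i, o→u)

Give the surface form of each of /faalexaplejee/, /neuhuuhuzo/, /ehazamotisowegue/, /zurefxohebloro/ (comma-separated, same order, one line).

/faalexaplejee/: /e/ is a mid vowel in word-final position, so it raises to [i]. → [faalexaplejei].
/neuhuuhuzo/: /o/ is a mid vowel in word-final position, so it raises to [u]. → [neuhuuhuzu].
/ehazamotisowegue/: /e/ is a mid vowel in word-final position, so it raises to [i]. → [ehazamotisowegui].
/zurefxohebloro/: /o/ is a mid vowel in word-final position, so it raises to [u]. → [zurefxohebloru].

faalexaplejei, neuhuuhuzu, ehazamotisowegui, zurefxohebloru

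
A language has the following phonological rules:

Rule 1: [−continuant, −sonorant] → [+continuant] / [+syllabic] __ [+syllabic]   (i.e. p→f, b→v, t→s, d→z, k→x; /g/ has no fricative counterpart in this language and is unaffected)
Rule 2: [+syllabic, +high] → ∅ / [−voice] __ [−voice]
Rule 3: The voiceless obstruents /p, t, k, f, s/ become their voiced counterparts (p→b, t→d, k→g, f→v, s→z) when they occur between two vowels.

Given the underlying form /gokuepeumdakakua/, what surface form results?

goxueveumdaxaxua

Rule 1 (intervocalic spirantization): /k/ is a stop between vowels /o/ and /u/, so it spirantizes to the fricative [x]. /p/ is a stop between vowels /e/ and /e/, so it spirantizes to the fricative [f]. /k/ is a stop between vowels /a/ and /a/, so it spirantizes to the fricative [x]. /k/ is a stop between vowels /a/ and /u/, so it spirantizes to the fricative [x]. /gokuepeumdakakua/ → goxuefeumdaxaxua.
Rule 2 (high vowel syncope): no segment meets the environment; /goxuefeumdaxaxua/ is unchanged.
Rule 3 (intervocalic voicing): /f/ is a voiceless obstruent between vowels /e/ and /e/, so it voices to [v]. /goxuefeumdaxaxua/ → goxueveumdaxaxua.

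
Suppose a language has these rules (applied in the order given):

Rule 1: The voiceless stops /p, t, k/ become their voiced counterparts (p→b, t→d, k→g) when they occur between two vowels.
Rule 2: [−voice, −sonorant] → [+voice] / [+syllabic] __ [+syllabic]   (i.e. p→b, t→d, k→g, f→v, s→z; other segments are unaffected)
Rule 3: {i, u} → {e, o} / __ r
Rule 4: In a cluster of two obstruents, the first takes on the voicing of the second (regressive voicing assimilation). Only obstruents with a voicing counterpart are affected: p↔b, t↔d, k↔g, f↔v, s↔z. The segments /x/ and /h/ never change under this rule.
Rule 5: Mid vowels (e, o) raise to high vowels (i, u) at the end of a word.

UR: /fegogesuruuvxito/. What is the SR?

fegogezoruufxidu

Rule 1 (intervocalic voicing): /t/ is a voiceless stop between vowels /i/ and /o/, so it voices to [d]. /fegogesuruuvxito/ → fegogesuruuvxido.
Rule 2 (intervocalic voicing): /s/ is a voiceless obstruent between vowels /e/ and /u/, so it voices to [z]. /fegogesuruuvxido/ → fegogezuruuvxido.
Rule 3 (pre-rhotic lowering): /u/ is a high vowel immediately before /r/, so it lowers to [o]. /fegogezuruuvxido/ → fegogezoruuvxido.
Rule 4 (regressive voicing assimilation): /v/ precedes the voiceless obstruent /x/, so it devoices to [f] by assimilation. /fegogezoruuvxido/ → fegogezoruufxido.
Rule 5 (final vowel raising): /o/ is a mid vowel in word-final position, so it raises to [u]. /fegogezoruufxido/ → fegogezoruufxidu.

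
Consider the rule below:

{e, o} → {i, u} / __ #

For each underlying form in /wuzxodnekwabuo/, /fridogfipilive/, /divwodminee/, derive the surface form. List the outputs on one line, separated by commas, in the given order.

/wuzxodnekwabuo/: /o/ is a mid vowel in word-final position, so it raises to [u]. → [wuzxodnekwabuu].
/fridogfipilive/: /e/ is a mid vowel in word-final position, so it raises to [i]. → [fridogfipilivi].
/divwodminee/: /e/ is a mid vowel in word-final position, so it raises to [i]. → [divwodminei].

wuzxodnekwabuu, fridogfipilivi, divwodminei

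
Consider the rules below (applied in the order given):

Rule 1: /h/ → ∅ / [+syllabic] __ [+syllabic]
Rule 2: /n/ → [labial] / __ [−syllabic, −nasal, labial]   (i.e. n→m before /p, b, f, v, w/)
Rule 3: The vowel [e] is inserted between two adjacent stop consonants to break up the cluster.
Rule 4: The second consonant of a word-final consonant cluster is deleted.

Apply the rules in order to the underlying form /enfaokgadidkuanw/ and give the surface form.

Rule 1 (intervocalic h-deletion): no segment meets the environment; /enfaokgadidkuanw/ is unchanged.
Rule 2 (nasal place assimilation): /n/ precedes the labial consonant /f/, so it assimilates in place to [m]. /n/ precedes the labial consonant /w/, so it assimilates in place to [m]. /enfaokgadidkuanw/ → emfaokgadidkuamw.
Rule 3 (stop-cluster e-epenthesis): /k/ and /g/ form a stop–stop cluster, so [e] is inserted between them. /d/ and /k/ form a stop–stop cluster, so [e] is inserted between them. /emfaokgadidkuamw/ → emfaokegadidekuamw.
Rule 4 (final cluster simplification): /w/ is the second consonant of a word-final cluster /mw/, so it deletes. /emfaokegadidekuamw/ → emfaokegadidekuam.

emfaokegadidekuam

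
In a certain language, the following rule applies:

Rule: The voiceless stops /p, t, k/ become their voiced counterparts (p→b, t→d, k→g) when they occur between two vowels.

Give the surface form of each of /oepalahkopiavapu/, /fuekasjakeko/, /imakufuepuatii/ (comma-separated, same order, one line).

oebalahkobiavabu, fuegasjagego, imagufuebuadii

/oepalahkopiavapu/: /p/ is a voiceless stop between vowels /e/ and /a/, so it voices to [b]. /p/ is a voiceless stop between vowels /o/ and /i/, so it voices to [b]. /p/ is a voiceless stop between vowels /a/ and /u/, so it voices to [b]. → [oebalahkobiavabu].
/fuekasjakeko/: /k/ is a voiceless stop between vowels /e/ and /a/, so it voices to [g]. /k/ is a voiceless stop between vowels /a/ and /e/, so it voices to [g]. /k/ is a voiceless stop between vowels /e/ and /o/, so it voices to [g]. → [fuegasjagego].
/imakufuepuatii/: /k/ is a voiceless stop between vowels /a/ and /u/, so it voices to [g]. /p/ is a voiceless stop between vowels /e/ and /u/, so it voices to [b]. /t/ is a voiceless stop between vowels /a/ and /i/, so it voices to [d]. → [imagufuebuadii].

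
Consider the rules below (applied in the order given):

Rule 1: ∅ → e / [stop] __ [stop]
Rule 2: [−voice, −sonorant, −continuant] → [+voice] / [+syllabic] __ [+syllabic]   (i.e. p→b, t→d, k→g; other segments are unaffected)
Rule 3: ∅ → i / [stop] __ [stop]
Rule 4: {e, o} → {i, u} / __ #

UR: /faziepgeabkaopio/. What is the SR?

Rule 1 (stop-cluster e-epenthesis): /p/ and /g/ form a stop–stop cluster, so [e] is inserted between them. /b/ and /k/ form a stop–stop cluster, so [e] is inserted between them. /faziepgeabkaopio/ → faziepegeabekaopio.
Rule 2 (intervocalic voicing): /p/ is a voiceless stop between vowels /e/ and /e/, so it voices to [b]. /k/ is a voiceless stop between vowels /e/ and /a/, so it voices to [g]. /p/ is a voiceless stop between vowels /o/ and /i/, so it voices to [b]. /faziepegeabekaopio/ → faziebegeabegaobio.
Rule 3 (stop-cluster i-epenthesis): no segment meets the environment; /faziebegeabegaobio/ is unchanged.
Rule 4 (final vowel raising): /o/ is a mid vowel in word-final position, so it raises to [u]. /faziebegeabegaobio/ → faziebegeabegaobiu.

faziebegeabegaobiu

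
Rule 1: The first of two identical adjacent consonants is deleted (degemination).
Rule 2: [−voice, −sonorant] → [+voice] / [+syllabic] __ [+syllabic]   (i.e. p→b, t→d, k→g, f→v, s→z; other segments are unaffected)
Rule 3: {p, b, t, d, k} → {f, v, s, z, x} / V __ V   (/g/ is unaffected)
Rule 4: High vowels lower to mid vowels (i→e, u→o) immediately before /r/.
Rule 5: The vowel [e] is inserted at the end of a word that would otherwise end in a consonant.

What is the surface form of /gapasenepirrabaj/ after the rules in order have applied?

gavazeneveravaje

Rule 1 (degemination): /rr/ is a geminate; the first /r/ deletes. /gapasenepirrabaj/ → gapasenepirabaj.
Rule 2 (intervocalic voicing): /p/ is a voiceless obstruent between vowels /a/ and /a/, so it voices to [b]. /s/ is a voiceless obstruent between vowels /a/ and /e/, so it voices to [z]. /p/ is a voiceless obstruent between vowels /e/ and /i/, so it voices to [b]. /gapasenepirabaj/ → gabazenebirabaj.
Rule 3 (intervocalic spirantization): /b/ is a stop between vowels /a/ and /a/, so it spirantizes to the fricative [v]. /b/ is a stop between vowels /e/ and /i/, so it spirantizes to the fricative [v]. /b/ is a stop between vowels /a/ and /a/, so it spirantizes to the fricative [v]. /gabazenebirabaj/ → gavazeneviravaj.
Rule 4 (pre-rhotic lowering): /i/ is a high vowel immediately before /r/, so it lowers to [e]. /gavazeneviravaj/ → gavazeneveravaj.
Rule 5 (final e-epenthesis): the form ends in the consonant /j/, so [e] is inserted word-finally. /gavazeneveravaj/ → gavazeneveravaje.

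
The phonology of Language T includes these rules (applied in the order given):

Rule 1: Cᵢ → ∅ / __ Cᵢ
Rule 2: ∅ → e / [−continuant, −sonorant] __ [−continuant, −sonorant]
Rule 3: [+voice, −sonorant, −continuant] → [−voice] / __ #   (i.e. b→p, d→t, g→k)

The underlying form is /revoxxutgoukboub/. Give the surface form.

Rule 1 (degemination): /xx/ is a geminate; the first /x/ deletes. /revoxxutgoukboub/ → revoxutgoukboub.
Rule 2 (stop-cluster e-epenthesis): /t/ and /g/ form a stop–stop cluster, so [e] is inserted between them. /k/ and /b/ form a stop–stop cluster, so [e] is inserted between them. /revoxutgoukboub/ → revoxutegoukeboub.
Rule 3 (final devoicing): /b/ is a voiced stop in word-final position, so it devoices to [p]. /revoxutegoukeboub/ → revoxutegoukeboup.

revoxutegoukeboup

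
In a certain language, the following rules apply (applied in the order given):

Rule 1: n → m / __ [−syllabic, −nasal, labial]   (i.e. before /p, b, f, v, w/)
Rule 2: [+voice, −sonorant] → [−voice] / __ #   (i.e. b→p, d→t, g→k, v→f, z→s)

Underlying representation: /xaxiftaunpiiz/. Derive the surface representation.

Rule 1 (nasal place assimilation): /n/ precedes the labial consonant /p/, so it assimilates in place to [m]. /xaxiftaunpiiz/ → xaxiftaumpiiz.
Rule 2 (final devoicing): /z/ is a voiced obstruent in word-final position, so it devoices to [s]. /xaxiftaumpiiz/ → xaxiftaumpiis.

xaxiftaumpiis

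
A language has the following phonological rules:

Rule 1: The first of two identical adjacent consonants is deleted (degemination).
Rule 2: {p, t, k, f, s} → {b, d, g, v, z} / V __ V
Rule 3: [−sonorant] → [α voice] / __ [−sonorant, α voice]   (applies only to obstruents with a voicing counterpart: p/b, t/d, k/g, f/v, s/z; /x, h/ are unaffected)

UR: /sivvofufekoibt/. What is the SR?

sivovuvegoipt

Rule 1 (degemination): /vv/ is a geminate; the first /v/ deletes. /sivvofufekoibt/ → sivofufekoibt.
Rule 2 (intervocalic voicing): /f/ is a voiceless obstruent between vowels /o/ and /u/, so it voices to [v]. /f/ is a voiceless obstruent between vowels /u/ and /e/, so it voices to [v]. /k/ is a voiceless obstruent between vowels /e/ and /o/, so it voices to [g]. /sivofufekoibt/ → sivovuvegoibt.
Rule 3 (regressive voicing assimilation): /b/ precedes the voiceless obstruent /t/, so it devoices to [p] by assimilation. /sivovuvegoibt/ → sivovuvegoipt.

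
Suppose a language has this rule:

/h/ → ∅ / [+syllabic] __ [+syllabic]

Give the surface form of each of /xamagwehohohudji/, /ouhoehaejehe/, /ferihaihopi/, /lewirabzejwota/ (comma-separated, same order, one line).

xamagweooudji, ouoeaejee, feriaiopi, lewirabzejwota

/xamagwehohohudji/: /h/ occurs between vowels /e/ and /o/, so it deletes. /h/ occurs between vowels /o/ and /o/, so it deletes. /h/ occurs between vowels /o/ and /u/, so it deletes. → [xamagweooudji].
/ouhoehaejehe/: /h/ occurs between vowels /u/ and /o/, so it deletes. /h/ occurs between vowels /e/ and /a/, so it deletes. /h/ occurs between vowels /e/ and /e/, so it deletes. → [ouoeaejee].
/ferihaihopi/: /h/ occurs between vowels /i/ and /a/, so it deletes. /h/ occurs between vowels /i/ and /o/, so it deletes. → [feriaiopi].
/lewirabzejwota/: the rule's environment is not met; surfaces unchanged as [lewirabzejwota].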